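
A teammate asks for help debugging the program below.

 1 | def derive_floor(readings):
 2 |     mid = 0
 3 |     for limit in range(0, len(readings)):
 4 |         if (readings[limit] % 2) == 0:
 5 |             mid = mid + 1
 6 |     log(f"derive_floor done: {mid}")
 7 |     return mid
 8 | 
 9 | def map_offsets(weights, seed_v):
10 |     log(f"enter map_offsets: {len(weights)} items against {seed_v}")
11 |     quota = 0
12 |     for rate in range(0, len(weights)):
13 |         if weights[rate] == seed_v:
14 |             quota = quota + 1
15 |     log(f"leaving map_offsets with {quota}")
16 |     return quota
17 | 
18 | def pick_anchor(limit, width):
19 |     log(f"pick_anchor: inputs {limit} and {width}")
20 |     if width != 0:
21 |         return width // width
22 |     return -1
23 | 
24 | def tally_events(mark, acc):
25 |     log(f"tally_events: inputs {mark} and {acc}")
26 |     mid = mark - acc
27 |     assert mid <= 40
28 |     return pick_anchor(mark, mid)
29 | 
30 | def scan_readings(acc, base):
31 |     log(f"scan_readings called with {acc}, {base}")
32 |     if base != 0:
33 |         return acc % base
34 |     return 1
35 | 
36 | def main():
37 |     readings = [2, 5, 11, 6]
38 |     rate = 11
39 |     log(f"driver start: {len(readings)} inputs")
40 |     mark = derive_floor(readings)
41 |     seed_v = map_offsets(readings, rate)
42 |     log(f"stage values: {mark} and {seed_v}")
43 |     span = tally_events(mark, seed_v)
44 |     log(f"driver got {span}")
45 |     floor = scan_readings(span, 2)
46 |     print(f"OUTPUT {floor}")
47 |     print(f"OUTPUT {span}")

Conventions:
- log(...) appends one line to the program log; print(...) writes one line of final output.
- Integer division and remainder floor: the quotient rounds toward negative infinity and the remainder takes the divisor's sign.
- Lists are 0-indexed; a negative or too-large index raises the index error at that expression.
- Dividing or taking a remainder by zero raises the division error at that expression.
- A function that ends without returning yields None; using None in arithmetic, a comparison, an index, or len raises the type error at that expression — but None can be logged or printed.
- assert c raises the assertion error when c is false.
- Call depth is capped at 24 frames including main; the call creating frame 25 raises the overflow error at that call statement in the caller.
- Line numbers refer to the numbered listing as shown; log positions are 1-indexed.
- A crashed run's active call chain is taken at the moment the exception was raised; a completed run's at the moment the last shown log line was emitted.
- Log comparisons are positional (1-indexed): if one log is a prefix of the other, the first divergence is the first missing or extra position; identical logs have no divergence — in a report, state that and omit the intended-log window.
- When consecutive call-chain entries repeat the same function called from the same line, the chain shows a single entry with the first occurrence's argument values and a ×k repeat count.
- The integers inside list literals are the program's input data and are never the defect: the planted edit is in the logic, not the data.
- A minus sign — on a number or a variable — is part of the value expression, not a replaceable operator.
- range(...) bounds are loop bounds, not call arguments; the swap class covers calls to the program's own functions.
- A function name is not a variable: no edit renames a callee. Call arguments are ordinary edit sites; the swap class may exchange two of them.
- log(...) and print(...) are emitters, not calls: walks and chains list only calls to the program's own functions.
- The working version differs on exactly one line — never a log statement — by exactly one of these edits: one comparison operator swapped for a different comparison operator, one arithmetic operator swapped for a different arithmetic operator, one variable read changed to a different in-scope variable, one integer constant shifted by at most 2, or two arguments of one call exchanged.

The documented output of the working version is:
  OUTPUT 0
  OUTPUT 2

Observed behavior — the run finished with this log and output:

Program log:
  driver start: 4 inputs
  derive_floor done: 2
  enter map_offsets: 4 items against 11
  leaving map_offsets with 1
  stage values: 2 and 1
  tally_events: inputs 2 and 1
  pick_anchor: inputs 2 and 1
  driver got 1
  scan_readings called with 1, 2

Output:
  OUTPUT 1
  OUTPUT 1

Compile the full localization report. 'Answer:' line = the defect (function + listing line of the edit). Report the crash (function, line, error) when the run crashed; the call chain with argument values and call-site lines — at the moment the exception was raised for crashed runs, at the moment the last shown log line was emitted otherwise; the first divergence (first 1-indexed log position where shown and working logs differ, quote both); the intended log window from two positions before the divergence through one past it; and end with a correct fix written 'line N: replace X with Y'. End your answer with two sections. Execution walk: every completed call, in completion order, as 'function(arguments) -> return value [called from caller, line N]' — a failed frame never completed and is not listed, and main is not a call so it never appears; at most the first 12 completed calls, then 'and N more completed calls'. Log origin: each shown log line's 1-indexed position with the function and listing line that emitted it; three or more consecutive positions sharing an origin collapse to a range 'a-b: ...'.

Answer: the defect is in pick_anchor at line 21.
Core observation: At log position 8 the runs split — shown 'driver got 1', but the working version logs 'driver got 2'.
Call chain: main -> scan_readings(1, 2) (called at line 45).
First divergence: position 8 — the shown line 'driver got 1' should read 'driver got 2'.
Intended log window:
  6: tally_events: inputs 2 and 1
  7: pick_anchor: inputs 2 and 1
  8: driver got 2
  9: scan_readings called with 2, 2
Execution walk:
  derive_floor([2, 5, 11, 6]) -> 2  [called from main, line 40]
  map_offsets([2, 5, 11, 6], 11) -> 1  [called from main, line 41]
  pick_anchor(2, 1) -> 1  [called from tally_events, line 28]
  tally_events(2, 1) -> 1  [called from main, line 43]
  scan_readings(1, 2) -> 1  [called from main, line 45]
Log line origins:
  1: emitted by main (line 39)
  2: emitted by derive_floor (line 6)
  3: emitted by map_offsets (line 10)
  4: emitted by map_offsets (line 15)
  5: emitted by main (line 42)
  6: emitted by tally_events (line 25)
  7: emitted by pick_anchor (line 19)
  8: emitted by main (line 44)
  9: emitted by scan_readings (line 31)
A correct fix: line 21: replace `width // width` with `limit // width`.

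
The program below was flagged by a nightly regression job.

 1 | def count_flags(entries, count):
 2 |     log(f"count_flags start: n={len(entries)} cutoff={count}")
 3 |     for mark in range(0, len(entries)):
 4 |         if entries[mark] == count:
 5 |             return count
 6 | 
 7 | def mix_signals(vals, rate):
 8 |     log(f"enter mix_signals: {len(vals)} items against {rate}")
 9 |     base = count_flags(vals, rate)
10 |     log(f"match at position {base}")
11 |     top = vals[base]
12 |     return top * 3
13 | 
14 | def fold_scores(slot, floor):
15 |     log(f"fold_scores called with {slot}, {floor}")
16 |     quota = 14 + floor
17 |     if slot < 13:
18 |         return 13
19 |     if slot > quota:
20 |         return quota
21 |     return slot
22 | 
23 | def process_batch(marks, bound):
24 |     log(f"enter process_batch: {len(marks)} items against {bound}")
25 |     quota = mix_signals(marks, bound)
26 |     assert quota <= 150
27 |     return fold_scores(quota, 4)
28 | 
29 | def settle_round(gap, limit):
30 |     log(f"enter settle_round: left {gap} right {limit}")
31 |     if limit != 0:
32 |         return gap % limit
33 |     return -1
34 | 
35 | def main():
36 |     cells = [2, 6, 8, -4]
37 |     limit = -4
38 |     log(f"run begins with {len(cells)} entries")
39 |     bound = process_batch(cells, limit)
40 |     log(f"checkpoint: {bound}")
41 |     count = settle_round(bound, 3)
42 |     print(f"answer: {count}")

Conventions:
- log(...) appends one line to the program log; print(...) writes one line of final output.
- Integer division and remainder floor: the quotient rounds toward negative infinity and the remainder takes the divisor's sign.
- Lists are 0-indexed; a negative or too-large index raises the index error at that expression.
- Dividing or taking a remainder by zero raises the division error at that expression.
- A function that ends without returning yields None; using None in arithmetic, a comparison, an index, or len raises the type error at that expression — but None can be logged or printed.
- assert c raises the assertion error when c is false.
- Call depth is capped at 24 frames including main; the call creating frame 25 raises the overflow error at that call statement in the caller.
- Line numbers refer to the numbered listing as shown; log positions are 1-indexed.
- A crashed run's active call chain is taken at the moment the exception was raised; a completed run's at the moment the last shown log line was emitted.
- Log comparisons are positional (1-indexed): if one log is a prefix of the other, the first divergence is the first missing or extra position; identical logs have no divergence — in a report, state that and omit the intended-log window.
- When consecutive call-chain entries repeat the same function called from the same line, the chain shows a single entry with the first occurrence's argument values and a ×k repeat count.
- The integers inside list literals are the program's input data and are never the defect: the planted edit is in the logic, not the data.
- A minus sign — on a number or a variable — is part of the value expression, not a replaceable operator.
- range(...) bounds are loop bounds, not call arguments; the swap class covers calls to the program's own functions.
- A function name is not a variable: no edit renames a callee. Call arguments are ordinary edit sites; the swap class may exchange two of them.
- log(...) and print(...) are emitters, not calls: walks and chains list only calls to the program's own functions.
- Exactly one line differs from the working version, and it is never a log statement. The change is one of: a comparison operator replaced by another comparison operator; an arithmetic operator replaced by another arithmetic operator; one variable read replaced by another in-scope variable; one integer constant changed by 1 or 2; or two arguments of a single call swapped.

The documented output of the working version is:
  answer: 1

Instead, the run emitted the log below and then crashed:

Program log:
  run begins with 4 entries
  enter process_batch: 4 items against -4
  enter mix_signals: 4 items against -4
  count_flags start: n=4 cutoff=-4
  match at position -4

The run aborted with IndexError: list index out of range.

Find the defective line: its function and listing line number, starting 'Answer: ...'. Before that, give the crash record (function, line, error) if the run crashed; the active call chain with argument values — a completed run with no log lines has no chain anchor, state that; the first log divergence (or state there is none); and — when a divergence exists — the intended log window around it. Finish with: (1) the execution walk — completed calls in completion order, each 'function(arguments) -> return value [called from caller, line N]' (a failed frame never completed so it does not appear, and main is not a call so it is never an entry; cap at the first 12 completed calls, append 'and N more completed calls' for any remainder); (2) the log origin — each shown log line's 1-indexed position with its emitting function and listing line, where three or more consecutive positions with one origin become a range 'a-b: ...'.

Answer: the defect is in count_flags at line 5.
Key observation: Log line 5 is where behavior first shows: 'match at position -4' appears instead of 'match at position 3'.
Crash: mix_signals, line 11, IndexError.
Call chain: main -> process_batch([2, 6, 8, -4], -4) (called at line 39) -> mix_signals([2, 6, 8, -4], -4) (called at line 25).
First divergence: position 5 — the shown line 'match at position -4' should read 'match at position 3'.
Intended log window:
  3: enter mix_signals: 4 items against -4
  4: count_flags start: n=4 cutoff=-4
  5: match at position 3
  6: fold_scores called with -12, 4
Execution walk:
  count_flags([2, 6, 8, -4], -4) -> -4  [called from mix_signals, line 9]
Origin of each log line:
  1: logged in main at line 38
  2: logged in process_batch at line 24
  3: logged in mix_signals at line 8
  4: logged in count_flags at line 2
  5: logged in mix_signals at line 10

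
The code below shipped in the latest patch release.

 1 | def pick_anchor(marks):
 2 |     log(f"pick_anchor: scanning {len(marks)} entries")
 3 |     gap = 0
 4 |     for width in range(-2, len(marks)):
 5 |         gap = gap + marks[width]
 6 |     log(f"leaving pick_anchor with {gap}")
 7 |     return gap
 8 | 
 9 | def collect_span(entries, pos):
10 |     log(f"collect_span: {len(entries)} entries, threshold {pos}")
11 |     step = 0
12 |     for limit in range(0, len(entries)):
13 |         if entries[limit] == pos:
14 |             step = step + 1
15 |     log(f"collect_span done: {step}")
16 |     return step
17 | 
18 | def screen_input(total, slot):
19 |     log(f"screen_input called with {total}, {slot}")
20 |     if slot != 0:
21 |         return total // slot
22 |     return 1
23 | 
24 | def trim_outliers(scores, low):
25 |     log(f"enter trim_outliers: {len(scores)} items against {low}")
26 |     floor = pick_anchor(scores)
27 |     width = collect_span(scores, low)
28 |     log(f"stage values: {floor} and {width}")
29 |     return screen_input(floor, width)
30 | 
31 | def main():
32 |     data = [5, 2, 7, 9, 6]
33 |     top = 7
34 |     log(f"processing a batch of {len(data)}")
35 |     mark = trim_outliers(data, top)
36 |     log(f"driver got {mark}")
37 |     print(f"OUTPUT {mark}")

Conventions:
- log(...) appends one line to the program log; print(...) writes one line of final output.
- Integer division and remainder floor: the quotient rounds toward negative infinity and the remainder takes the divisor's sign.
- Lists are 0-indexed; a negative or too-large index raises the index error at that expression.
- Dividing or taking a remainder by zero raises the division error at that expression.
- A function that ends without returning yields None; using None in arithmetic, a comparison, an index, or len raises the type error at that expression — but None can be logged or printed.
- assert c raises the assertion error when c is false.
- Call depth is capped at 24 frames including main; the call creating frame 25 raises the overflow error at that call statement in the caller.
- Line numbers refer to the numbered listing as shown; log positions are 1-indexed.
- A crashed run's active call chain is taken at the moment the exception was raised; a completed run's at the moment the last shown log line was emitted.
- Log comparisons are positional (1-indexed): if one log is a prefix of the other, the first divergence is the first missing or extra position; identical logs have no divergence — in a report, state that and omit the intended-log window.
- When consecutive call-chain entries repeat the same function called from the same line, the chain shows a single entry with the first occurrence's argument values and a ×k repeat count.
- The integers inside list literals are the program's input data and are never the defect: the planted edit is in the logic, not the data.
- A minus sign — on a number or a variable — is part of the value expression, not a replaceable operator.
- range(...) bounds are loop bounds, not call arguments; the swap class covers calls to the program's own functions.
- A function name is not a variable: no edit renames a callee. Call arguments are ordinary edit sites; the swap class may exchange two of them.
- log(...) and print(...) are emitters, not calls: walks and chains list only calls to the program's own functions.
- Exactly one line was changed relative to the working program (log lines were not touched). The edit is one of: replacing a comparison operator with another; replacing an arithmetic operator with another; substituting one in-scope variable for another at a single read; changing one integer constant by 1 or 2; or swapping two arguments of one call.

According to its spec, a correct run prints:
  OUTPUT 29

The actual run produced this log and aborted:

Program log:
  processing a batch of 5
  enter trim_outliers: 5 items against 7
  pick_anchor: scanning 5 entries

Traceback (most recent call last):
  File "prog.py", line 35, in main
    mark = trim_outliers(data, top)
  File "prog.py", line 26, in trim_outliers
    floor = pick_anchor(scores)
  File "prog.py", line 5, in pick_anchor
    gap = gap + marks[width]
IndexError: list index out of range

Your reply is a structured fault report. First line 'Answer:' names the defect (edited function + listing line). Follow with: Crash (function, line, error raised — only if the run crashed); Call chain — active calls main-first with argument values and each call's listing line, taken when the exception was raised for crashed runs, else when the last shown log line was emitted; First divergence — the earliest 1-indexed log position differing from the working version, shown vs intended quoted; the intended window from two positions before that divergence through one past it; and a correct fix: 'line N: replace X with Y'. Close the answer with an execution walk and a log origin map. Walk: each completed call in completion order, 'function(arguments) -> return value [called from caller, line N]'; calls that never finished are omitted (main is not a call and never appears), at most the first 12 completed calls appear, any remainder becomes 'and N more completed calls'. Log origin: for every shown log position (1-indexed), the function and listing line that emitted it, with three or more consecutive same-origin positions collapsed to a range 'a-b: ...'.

Answer: the defect is in pick_anchor at line 4.
Core observation: The log ends early — 3 lines, where the working version next logs 'leaving pick_anchor with 29'.
Crash: pick_anchor, line 5, IndexError.
Call chain: main -> trim_outliers([5, 2, 7, 9, 6], 7) (called at line 35) -> pick_anchor([5, 2, 7, 9, 6]) (called at line 26).
First divergence: position 4; the shown log stops at 3 lines while the working version next logs 'leaving pick_anchor with 29'.
Intended log window:
  2: enter trim_outliers: 5 items against 7
  3: pick_anchor: scanning 5 entries
  4: leaving pick_anchor with 29
  5: collect_span: 5 entries, threshold 7
Execution walk:
  (no call completed)
Log line origins:
  1: emitted by main (line 34)
  2: emitted by trim_outliers (line 25)
  3: emitted by pick_anchor (line 2)
A correct fix: line 4: replace `-2` with `0`.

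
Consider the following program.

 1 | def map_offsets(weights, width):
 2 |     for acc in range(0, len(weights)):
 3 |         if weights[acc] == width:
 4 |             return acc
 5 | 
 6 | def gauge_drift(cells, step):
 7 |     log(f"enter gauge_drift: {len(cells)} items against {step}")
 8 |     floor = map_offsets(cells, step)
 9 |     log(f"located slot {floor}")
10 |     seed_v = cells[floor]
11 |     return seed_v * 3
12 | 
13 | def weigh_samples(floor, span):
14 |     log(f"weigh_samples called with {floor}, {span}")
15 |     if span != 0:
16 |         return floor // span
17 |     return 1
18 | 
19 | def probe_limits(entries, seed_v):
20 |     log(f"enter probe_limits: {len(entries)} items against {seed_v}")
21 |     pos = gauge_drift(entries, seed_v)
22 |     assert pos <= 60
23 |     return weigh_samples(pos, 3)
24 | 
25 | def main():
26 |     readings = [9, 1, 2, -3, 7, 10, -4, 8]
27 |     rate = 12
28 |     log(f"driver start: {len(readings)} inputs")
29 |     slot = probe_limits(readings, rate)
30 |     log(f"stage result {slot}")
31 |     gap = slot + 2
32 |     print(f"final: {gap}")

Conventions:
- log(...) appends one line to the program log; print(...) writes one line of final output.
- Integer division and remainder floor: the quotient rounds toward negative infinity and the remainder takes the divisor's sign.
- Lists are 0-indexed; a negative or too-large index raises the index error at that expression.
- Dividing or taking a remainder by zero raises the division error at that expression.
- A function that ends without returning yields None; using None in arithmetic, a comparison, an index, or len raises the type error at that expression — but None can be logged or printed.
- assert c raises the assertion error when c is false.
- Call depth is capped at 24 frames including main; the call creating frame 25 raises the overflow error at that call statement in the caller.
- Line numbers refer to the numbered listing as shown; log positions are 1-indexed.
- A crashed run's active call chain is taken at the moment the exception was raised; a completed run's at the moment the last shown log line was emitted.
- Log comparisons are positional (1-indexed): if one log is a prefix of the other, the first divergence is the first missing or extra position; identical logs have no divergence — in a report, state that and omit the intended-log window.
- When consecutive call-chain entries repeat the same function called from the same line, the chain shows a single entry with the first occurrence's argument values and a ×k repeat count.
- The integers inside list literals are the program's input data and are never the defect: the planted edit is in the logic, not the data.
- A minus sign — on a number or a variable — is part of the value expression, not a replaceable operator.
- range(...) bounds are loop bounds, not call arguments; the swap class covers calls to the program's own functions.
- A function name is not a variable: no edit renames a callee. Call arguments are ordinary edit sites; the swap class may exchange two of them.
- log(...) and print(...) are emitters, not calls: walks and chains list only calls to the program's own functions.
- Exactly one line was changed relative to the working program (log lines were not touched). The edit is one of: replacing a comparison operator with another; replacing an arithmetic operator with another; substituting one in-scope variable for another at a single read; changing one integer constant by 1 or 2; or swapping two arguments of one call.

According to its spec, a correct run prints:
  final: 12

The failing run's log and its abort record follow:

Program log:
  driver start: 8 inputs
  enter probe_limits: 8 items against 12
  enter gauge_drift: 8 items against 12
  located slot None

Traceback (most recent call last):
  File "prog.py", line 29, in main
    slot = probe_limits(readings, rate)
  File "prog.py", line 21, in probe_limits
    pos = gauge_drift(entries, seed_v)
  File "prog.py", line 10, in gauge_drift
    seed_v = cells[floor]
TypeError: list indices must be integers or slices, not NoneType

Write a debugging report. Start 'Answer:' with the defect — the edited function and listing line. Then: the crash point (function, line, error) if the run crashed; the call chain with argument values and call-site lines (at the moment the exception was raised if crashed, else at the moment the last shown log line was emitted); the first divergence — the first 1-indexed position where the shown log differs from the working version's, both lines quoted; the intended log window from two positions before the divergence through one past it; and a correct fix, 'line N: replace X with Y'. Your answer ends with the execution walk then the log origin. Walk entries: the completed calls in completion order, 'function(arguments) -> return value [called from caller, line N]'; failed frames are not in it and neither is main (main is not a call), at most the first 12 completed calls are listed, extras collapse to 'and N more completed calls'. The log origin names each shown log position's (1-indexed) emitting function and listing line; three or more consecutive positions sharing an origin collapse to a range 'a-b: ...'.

Answer: the defect is in main at line 27.
Core observation: The earliest visible damage is log position 2 — 'enter probe_limits: 8 items against 12' rather than the intended 'enter probe_limits: 8 items against 10'.
Crash: gauge_drift, line 10, TypeError.
Call chain: main -> probe_limits([9, 1, 2, -3, 7, 10, -4, 8], 12) (called at line 29) -> gauge_drift([9, 1, 2, -3, 7, 10, -4, 8], 12) (called at line 21).
First divergence: position 2 — shown 'enter probe_limits: 8 items against 12', intended 'enter probe_limits: 8 items against 10'.
Intended log window:
  1: driver start: 8 inputs
  2: enter probe_limits: 8 items against 10
  3: enter gauge_drift: 8 items against 10
Execution walk:
  map_offsets([9, 1, 2, -3, 7, 10, -4, 8], 12) -> None  [called from gauge_drift, line 8]
Log origins:
  1: from main, line 28
  2: from probe_limits, line 20
  3: from gauge_drift, line 7
  4: from gauge_drift, line 9
A correct fix: line 27: replace `12` with `10`.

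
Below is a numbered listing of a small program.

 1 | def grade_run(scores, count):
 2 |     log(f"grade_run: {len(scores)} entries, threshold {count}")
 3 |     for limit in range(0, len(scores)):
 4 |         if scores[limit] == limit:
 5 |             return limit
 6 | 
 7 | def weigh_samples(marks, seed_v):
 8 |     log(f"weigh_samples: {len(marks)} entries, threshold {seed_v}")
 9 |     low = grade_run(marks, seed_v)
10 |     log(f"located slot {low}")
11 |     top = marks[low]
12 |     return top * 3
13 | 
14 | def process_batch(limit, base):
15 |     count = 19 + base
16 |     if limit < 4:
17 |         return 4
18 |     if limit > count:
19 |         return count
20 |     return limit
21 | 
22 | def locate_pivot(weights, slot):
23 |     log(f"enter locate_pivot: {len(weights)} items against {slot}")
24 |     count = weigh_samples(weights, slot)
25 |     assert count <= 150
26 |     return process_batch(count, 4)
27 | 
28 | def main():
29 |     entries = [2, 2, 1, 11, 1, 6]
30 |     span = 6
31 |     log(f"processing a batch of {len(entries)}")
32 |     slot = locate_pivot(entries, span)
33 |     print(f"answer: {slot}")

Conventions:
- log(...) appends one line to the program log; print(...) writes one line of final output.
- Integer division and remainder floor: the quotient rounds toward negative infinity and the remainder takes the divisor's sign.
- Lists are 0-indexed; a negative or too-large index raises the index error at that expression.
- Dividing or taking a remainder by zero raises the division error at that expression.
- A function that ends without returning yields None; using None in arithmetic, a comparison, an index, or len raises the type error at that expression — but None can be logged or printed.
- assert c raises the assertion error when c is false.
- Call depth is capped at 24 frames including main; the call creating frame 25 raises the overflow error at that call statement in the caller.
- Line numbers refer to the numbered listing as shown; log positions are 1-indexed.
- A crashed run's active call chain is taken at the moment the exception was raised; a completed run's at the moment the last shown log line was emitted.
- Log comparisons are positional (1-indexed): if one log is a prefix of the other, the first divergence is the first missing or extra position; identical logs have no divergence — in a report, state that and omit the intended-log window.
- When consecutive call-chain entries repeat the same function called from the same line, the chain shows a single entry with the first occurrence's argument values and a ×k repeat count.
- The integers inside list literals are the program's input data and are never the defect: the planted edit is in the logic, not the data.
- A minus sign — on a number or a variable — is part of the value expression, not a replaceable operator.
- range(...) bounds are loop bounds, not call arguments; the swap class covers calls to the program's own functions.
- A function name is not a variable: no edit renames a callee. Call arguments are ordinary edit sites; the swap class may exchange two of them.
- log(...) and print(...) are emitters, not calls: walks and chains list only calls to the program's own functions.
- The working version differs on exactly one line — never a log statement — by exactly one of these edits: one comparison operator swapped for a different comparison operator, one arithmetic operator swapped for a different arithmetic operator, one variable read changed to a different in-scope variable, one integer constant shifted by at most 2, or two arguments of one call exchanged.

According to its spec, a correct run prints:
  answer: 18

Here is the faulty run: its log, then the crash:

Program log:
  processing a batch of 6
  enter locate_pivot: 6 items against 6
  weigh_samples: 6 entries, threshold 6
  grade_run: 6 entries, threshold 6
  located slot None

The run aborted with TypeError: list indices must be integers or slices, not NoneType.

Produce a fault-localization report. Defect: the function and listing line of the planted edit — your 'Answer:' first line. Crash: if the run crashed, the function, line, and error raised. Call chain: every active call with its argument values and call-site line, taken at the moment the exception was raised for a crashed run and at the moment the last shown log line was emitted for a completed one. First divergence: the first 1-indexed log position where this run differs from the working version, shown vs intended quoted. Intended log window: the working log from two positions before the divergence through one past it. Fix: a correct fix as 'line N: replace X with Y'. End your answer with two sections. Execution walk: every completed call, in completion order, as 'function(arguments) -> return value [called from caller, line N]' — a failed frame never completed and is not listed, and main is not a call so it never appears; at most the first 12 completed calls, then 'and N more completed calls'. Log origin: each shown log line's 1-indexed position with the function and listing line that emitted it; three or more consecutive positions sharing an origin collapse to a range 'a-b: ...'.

Answer: the defect is in grade_run at line 4.
Core observation: Everything matches until log position 5, which reads 'located slot None' in place of 'located slot 5'.
Crash: weigh_samples, line 11, TypeError.
Call chain: main -> locate_pivot([2, 2, 1, 11, 1, 6], 6) (called at line 32) -> weigh_samples([2, 2, 1, 11, 1, 6], 6) (called at line 24).
First divergence: at position 5 the run shows 'located slot None' where the working version logs 'located slot 5'.
Intended log window:
  3: weigh_samples: 6 entries, threshold 6
  4: grade_run: 6 entries, threshold 6
  5: located slot 5
Execution walk:
  grade_run([2, 2, 1, 11, 1, 6], 6) -> None  [called from weigh_samples, line 9]
Log line origins:
  1 — main, line 31
  2 — locate_pivot, line 23
  3 — weigh_samples, line 8
  4 — grade_run, line 2
  5 — weigh_samples, line 10
A correct fix: line 4: replace `scores[limit] == limit` with `scores[limit] == count`.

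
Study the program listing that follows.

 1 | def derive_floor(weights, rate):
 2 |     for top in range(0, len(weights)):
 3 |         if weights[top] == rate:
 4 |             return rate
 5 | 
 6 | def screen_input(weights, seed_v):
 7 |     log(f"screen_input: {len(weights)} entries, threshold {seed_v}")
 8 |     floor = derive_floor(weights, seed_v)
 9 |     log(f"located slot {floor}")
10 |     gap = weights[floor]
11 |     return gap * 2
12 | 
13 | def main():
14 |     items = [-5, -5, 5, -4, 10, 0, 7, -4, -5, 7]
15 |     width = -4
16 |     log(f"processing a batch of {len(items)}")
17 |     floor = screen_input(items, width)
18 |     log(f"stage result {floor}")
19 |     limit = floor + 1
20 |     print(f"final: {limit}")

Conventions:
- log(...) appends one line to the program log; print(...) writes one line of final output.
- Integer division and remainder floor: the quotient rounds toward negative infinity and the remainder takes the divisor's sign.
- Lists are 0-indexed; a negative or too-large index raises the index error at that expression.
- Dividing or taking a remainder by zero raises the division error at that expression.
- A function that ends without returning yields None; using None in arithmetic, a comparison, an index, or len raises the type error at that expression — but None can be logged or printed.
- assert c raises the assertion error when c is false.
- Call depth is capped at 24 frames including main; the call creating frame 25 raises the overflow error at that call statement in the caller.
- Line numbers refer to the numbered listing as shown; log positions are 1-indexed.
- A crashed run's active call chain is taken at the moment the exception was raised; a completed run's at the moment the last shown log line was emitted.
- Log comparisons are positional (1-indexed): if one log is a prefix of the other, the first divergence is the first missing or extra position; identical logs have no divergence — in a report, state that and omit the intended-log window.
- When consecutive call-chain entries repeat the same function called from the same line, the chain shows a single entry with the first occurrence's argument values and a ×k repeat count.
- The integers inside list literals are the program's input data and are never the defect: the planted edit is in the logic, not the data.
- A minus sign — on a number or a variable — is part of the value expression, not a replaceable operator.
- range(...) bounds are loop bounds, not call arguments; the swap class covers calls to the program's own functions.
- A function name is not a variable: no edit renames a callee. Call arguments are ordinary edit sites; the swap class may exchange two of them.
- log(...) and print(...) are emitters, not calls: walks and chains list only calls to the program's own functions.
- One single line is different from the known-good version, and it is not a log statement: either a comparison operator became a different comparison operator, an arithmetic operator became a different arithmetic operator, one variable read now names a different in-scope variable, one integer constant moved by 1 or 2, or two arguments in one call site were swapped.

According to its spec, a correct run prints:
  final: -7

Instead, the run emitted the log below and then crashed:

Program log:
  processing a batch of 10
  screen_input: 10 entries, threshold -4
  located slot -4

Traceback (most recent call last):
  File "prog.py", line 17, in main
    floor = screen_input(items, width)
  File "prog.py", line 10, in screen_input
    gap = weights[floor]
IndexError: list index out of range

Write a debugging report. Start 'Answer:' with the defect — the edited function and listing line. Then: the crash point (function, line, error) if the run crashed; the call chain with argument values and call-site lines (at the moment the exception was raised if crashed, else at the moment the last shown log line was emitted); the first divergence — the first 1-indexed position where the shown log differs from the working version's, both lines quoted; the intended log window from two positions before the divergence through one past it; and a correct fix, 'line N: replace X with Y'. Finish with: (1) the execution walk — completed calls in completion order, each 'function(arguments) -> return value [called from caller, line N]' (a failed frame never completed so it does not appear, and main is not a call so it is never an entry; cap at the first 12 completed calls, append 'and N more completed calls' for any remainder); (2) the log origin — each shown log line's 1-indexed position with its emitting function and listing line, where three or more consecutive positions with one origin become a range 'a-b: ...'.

Answer: the defect is in derive_floor at line 4.
Key fact: The log first diverges at position 3: the faulty run prints 'located slot -4' where the working version prints 'located slot 3'.
Crash: screen_input, line 10, IndexError.
Call chain: main -> screen_input([-5, -5, 5, -4, 10, 0, 7, -4, -5, 7], -4) (called at line 17).
First divergence: at position 3 the run shows 'located slot -4' where the working version logs 'located slot 3'.
Intended log window:
  1: processing a batch of 10
  2: screen_input: 10 entries, threshold -4
  3: located slot 3
  4: stage result -8
Execution walk:
  derive_floor([-5, -5, 5, -4, 10, 0, 7, -4, -5, 7], -4) -> -4  [called from screen_input, line 8]
Log origins:
  1 — main, line 16
  2 — screen_input, line 7
  3 — screen_input, line 9
A correct fix: line 4: replace `rate` with `top`.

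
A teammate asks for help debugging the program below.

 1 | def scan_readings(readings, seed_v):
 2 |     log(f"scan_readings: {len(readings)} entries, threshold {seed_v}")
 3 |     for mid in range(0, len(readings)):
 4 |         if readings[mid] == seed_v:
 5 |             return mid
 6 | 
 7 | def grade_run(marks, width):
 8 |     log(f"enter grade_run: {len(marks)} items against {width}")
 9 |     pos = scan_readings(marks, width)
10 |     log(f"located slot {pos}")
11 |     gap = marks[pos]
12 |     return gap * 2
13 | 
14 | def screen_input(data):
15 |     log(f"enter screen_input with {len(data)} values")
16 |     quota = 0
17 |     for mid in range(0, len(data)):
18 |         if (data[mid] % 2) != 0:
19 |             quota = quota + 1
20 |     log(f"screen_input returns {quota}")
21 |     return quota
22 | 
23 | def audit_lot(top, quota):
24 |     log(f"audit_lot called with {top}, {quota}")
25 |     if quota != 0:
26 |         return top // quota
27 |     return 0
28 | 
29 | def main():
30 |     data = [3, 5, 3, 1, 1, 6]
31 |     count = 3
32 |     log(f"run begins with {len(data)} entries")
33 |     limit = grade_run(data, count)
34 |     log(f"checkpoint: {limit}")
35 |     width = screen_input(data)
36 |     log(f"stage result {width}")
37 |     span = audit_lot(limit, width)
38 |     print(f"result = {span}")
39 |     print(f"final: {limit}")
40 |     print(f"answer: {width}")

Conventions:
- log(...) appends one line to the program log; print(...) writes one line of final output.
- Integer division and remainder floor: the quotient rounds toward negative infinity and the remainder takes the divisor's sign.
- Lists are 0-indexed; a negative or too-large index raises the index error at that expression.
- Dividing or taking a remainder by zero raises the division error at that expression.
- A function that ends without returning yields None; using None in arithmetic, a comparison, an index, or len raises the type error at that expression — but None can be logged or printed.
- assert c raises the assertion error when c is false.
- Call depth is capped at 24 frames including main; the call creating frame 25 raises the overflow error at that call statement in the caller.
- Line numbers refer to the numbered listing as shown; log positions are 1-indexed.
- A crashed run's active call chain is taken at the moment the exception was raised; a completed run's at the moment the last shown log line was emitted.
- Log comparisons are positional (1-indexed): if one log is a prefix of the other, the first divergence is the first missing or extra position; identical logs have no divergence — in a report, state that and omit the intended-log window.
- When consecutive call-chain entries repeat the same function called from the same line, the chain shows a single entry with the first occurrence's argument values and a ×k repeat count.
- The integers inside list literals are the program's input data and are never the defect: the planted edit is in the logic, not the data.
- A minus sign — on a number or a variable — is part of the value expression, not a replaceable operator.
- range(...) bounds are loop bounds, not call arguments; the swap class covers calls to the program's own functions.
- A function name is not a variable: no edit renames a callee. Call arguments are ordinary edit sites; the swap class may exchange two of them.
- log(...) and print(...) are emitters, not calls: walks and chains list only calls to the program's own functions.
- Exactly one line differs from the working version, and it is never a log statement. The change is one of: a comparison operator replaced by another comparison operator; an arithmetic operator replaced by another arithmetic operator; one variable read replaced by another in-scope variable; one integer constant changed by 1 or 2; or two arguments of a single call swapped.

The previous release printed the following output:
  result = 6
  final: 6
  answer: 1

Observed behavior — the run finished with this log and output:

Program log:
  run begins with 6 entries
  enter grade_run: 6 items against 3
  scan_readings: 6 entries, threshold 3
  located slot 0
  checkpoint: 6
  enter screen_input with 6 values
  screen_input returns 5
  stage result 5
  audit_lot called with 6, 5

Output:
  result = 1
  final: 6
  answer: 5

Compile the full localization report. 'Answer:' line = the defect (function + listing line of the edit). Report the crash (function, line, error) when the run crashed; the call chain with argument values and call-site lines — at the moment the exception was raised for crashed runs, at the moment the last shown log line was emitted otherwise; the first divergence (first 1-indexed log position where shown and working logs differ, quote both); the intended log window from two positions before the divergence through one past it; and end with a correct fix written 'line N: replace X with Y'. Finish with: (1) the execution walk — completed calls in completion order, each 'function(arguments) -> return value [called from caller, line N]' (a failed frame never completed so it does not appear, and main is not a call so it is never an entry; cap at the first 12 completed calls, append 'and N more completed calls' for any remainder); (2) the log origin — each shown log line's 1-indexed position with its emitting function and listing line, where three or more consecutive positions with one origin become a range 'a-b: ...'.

Answer: the defect is in screen_input at line 18.
Key fact: Everything matches until log position 7, which reads 'screen_input returns 5' in place of 'screen_input returns 1'.
Call chain: main -> audit_lot(6, 5) (called at line 37).
First divergence: position 7 — shown 'screen_input returns 5', intended 'screen_input returns 1'.
Intended log window:
  5: checkpoint: 6
  6: enter screen_input with 6 values
  7: screen_input returns 1
  8: stage result 1
Execution walk:
  scan_readings([3, 5, 3, 1, 1, 6], 3) -> 0  [called from grade_run, line 9]
  grade_run([3, 5, 3, 1, 1, 6], 3) -> 6  [called from main, line 33]
  screen_input([3, 5, 3, 1, 1, 6]) -> 5  [called from main, line 35]
  audit_lot(6, 5) -> 1  [called from main, line 37]
Log origin:
  1 — main, line 32
  2 — grade_run, line 8
  3 — scan_readings, line 2
  4 — grade_run, line 10
  5 — main, line 34
  6 — screen_input, line 15
  7 — screen_input, line 20
  8 — main, line 36
  9 — audit_lot, line 24
A correct fix: line 18: replace `!=` with `==`.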